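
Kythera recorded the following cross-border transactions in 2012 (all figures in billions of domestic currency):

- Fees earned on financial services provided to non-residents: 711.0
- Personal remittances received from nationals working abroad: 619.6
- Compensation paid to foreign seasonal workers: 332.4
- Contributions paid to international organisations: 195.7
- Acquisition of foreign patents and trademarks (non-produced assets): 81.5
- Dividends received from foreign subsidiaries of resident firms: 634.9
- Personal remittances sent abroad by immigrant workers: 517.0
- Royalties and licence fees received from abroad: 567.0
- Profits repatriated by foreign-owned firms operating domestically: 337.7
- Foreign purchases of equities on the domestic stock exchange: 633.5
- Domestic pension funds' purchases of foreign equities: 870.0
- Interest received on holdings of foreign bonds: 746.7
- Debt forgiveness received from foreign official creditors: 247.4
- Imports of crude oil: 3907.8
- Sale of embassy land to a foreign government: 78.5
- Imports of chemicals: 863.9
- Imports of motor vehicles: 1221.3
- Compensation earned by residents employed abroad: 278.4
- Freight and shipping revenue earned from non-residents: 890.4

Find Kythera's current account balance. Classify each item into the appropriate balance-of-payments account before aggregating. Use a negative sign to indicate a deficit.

Goods: -863.9 - 3907.8 - 1221.3 = -5993.0
Services: 890.4 + 567.0 + 711.0 = 2168.4
Primary income: 746.7 - 337.7 - 332.4 + 278.4 + 634.9 = 989.9
Secondary income: -517.0 + 619.6 - 195.7 = -93.1
Current account = (-5993.0) + 2168.4 + 989.9 + (-93.1) = -2927.8
(Excluded from the current account — capital account: acquisition of foreign patents and trademarks (non-produced assets) 81.5, debt forgiveness received from foreign official creditors 247.4, sale of embassy land to a foreign government 78.5; financial account: foreign purchases of equities on the domestic stock exchange 633.5, domestic pension funds' purchases of foreign equities 870.0.)

-2927.8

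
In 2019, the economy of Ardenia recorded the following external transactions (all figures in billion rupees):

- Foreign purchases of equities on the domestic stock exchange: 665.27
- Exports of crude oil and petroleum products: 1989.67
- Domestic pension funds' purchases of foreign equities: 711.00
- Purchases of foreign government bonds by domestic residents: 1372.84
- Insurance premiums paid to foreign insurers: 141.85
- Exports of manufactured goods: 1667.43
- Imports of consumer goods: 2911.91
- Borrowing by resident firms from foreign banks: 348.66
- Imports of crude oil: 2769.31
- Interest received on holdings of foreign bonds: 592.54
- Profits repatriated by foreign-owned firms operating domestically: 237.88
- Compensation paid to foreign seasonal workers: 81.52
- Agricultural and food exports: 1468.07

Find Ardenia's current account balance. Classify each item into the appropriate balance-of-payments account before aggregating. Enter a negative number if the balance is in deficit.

-424.76

Goods: -2911.91 + 1989.67 + 1468.07 - 2769.31 + 1667.43 = -556.05
Services: -141.85
Primary income: -81.52 - 237.88 + 592.54 = 273.14
Current account = (-556.05) + (-141.85) + 273.14 = -424.76
(Excluded from the current account — financial account: foreign purchases of equities on the domestic stock exchange 665.27, domestic pension funds' purchases of foreign equities 711.00, purchases of foreign government bonds by domestic residents 1372.84, borrowing by resident firms from foreign banks 348.66.)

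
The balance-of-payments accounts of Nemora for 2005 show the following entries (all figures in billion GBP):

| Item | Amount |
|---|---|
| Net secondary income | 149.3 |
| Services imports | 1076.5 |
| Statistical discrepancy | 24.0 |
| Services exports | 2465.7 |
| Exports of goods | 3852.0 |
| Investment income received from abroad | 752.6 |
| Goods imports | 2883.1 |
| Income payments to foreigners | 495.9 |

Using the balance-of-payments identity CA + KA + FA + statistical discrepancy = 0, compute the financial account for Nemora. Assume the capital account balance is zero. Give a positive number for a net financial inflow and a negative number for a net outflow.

Goods balance = 3852.0 - 2883.1 = 968.9
Services balance = 2465.7 - 1076.5 = 1389.2
Trade balance (goods + services) = 968.9 + 1389.2 = 2358.1
Net primary income = 752.6 - 495.9 = 256.7
Net secondary income = 149.3
Current account = 2358.1 + 256.7 + 149.3 = 2764.1
Financial account = -(2764.1 + 24.0) = -2788.1

-2788.1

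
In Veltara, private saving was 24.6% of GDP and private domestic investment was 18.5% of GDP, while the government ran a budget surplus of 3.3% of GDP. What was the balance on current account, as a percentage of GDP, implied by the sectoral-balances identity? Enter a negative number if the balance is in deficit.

9.4

By the sectoral-balances identity, CA = (S_private - I) + (T - G).
Private balance = 24.6 - 18.5 = 6.1
Government balance (T - G) = 3.3
CA = 6.1 + 3.3 = 9.4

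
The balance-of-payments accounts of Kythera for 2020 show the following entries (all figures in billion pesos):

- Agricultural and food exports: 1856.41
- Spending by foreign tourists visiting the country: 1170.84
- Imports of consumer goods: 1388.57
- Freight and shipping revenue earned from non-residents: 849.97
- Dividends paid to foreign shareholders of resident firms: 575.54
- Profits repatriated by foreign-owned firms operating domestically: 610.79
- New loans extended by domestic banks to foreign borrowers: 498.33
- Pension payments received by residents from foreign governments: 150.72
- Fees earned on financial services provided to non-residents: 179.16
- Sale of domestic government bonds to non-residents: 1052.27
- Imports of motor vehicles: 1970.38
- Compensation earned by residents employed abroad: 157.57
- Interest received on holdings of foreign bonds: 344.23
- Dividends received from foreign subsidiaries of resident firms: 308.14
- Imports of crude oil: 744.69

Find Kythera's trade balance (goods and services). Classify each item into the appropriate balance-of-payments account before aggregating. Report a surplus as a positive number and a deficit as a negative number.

-47.26

Goods: -1970.38 + 1856.41 - 744.69 - 1388.57 = -2247.23
Services: 849.97 + 1170.84 + 179.16 = 2199.97
Trade balance = -2247.23 + 2199.97 = -47.26
(Excluded from the trade balance — primary income: dividends paid to foreign shareholders of resident firms 575.54, profits repatriated by foreign-owned firms operating domestically 610.79, compensation earned by residents employed abroad 157.57, interest received on holdings of foreign bonds 344.23, dividends received from foreign subsidiaries of resident firms 308.14; financial account: new loans extended by domestic banks to foreign borrowers 498.33, sale of domestic government bonds to non-residents 1052.27; secondary income: pension payments received by residents from foreign governments 150.72.)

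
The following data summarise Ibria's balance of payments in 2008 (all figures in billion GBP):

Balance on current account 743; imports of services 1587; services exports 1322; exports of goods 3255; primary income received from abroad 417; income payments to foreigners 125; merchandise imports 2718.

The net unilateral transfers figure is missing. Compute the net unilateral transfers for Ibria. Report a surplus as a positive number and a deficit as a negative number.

179

Current account = goods balance + services balance + net primary income + net secondary income
Sum of the known components = 564
Net unilateral transfers = CA - (known components) = 743 - 564 = 179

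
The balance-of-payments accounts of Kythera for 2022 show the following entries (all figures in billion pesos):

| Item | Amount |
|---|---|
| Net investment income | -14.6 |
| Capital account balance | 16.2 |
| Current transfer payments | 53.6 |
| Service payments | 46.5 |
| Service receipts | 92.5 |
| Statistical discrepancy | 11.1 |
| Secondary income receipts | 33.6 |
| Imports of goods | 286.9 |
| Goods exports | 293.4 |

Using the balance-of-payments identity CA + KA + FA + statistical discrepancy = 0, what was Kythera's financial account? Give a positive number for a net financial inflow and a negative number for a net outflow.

-45.2

Goods balance = 293.4 - 286.9 = 6.5
Services balance = 92.5 - 46.5 = 46.0
Trade balance (goods + services) = 6.5 + 46.0 = 52.5
Net primary income = -14.6
Net secondary income = 33.6 - 53.6 = -20.0
Current account = 52.5 + (-14.6) + (-20.0) = 17.9
Financial account = -(17.9 + 16.2 + 11.1) = -45.2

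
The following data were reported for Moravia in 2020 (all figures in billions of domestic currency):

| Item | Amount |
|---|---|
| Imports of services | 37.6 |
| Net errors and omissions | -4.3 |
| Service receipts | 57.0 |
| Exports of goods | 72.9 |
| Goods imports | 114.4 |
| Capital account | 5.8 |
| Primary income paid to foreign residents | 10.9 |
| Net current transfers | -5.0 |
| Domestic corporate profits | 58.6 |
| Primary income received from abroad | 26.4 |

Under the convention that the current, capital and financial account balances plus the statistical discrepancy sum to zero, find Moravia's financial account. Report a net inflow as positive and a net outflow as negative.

10.1

Goods balance = 72.9 - 114.4 = -41.5
Services balance = 57.0 - 37.6 = 19.4
Trade balance (goods + services) = -41.5 + 19.4 = -22.1
Net primary income = 26.4 - 10.9 = 15.5
Net secondary income = -5.0
Current account = -22.1 + 15.5 + (-5.0) = -11.6
Financial account = -(-11.6 + 5.8 + (-4.3)) = 10.1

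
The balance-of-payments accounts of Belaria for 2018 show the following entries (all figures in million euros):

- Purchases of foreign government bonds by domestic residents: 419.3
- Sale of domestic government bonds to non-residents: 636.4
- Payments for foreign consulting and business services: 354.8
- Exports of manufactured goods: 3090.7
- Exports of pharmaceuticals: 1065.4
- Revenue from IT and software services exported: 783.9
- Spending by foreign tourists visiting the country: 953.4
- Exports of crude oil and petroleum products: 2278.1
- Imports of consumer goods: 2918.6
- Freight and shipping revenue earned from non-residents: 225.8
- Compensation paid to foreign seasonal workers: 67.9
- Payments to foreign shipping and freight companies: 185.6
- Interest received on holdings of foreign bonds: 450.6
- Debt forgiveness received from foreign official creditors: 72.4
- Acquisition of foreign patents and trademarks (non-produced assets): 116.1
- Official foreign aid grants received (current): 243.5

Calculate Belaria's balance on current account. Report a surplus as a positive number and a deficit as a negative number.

Goods: 2278.1 - 2918.6 + 3090.7 + 1065.4 = 3515.6
Services: 225.8 + 783.9 + 953.4 - 354.8 - 185.6 = 1422.7
Primary income: -67.9 + 450.6 = 382.7
Secondary income: 243.5
Current account = 3515.6 + 1422.7 + 382.7 + 243.5 = 5564.5
(Excluded from the current account — financial account: purchases of foreign government bonds by domestic residents 419.3, sale of domestic government bonds to non-residents 636.4; capital account: debt forgiveness received from foreign official creditors 72.4, acquisition of foreign patents and trademarks (non-produced assets) 116.1.)

5564.5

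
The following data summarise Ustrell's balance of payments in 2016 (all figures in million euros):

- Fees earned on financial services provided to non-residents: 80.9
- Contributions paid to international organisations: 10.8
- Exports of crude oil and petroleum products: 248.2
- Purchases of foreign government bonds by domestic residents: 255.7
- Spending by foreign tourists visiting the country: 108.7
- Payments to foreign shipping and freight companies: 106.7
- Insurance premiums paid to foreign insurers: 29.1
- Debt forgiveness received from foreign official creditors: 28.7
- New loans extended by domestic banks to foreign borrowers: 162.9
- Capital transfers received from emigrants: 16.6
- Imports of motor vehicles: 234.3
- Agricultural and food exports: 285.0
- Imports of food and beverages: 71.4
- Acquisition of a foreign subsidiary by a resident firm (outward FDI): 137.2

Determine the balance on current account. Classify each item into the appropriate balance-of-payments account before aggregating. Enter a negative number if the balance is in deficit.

270.5

Goods: -234.3 + 248.2 - 71.4 + 285.0 = 227.5
Services: -29.1 + 108.7 - 106.7 + 80.9 = 53.8
Secondary income: -10.8
Current account = 227.5 + 53.8 + (-10.8) = 270.5
(Excluded from the current account — financial account: purchases of foreign government bonds by domestic residents 255.7, new loans extended by domestic banks to foreign borrowers 162.9, acquisition of a foreign subsidiary by a resident firm (outward FDI) 137.2; capital account: debt forgiveness received from foreign official creditors 28.7, capital transfers received from emigrants 16.6.)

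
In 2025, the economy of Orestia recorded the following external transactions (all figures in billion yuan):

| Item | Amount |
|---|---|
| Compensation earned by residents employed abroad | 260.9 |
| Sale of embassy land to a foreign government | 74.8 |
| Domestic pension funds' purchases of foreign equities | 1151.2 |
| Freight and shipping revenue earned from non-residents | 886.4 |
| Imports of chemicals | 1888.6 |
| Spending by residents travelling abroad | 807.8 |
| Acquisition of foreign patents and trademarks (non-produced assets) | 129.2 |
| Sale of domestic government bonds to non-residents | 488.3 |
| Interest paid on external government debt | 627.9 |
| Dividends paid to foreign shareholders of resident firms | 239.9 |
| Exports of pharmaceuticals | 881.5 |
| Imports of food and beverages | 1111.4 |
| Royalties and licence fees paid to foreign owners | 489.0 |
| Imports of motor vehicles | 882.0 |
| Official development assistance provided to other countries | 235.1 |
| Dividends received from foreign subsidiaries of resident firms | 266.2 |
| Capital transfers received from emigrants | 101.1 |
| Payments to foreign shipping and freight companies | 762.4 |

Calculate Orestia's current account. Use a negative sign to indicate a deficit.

-4749.1

Goods: -882.0 + 881.5 - 1888.6 - 1111.4 = -3000.5
Services: -762.4 + 886.4 - 807.8 - 489.0 = -1172.8
Primary income: 266.2 - 627.9 + 260.9 - 239.9 = -340.7
Secondary income: -235.1
Current account = (-3000.5) + (-1172.8) + (-340.7) + (-235.1) = -4749.1
(Excluded from the current account — capital account: sale of embassy land to a foreign government 74.8, acquisition of foreign patents and trademarks (non-produced assets) 129.2, capital transfers received from emigrants 101.1; financial account: domestic pension funds' purchases of foreign equities 1151.2, sale of domestic government bonds to non-residents 488.3.)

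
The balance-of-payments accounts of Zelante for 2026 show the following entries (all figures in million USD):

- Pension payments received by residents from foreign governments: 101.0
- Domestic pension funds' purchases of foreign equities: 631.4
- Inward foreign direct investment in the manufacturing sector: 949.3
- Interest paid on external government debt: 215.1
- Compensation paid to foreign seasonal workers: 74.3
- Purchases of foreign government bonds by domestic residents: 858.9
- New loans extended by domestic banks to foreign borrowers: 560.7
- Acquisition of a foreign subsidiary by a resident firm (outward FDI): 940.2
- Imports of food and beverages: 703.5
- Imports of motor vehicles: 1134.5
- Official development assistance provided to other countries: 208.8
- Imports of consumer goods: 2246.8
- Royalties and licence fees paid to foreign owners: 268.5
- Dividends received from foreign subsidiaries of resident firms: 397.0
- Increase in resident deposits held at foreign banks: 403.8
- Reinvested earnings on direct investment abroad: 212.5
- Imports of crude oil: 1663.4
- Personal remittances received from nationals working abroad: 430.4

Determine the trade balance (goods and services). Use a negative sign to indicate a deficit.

Goods: -1663.4 - 2246.8 - 703.5 - 1134.5 = -5748.2
Services: -268.5
Trade balance = -5748.2 + (-268.5) = -6016.7
(Excluded from the trade balance — secondary income: pension payments received by residents from foreign governments 101.0, official development assistance provided to other countries 208.8, personal remittances received from nationals working abroad 430.4; financial account: domestic pension funds' purchases of foreign equities 631.4, inward foreign direct investment in the manufacturing sector 949.3, purchases of foreign government bonds by domestic residents 858.9, new loans extended by domestic banks to foreign borrowers 560.7, acquisition of a foreign subsidiary by a resident firm (outward FDI) 940.2, increase in resident deposits held at foreign banks 403.8; primary income: interest paid on external government debt 215.1, compensation paid to foreign seasonal workers 74.3, dividends received from foreign subsidiaries of resident firms 397.0, reinvested earnings on direct investment abroad 212.5.)

-6016.7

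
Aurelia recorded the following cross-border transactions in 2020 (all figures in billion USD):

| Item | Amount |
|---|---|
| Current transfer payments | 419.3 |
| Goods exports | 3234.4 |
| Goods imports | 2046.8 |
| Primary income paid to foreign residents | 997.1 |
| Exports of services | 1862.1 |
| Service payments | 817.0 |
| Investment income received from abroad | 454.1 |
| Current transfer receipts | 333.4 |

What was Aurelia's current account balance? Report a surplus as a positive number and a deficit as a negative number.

Goods balance = 3234.4 - 2046.8 = 1187.6
Services balance = 1862.1 - 817.0 = 1045.1
Trade balance (goods + services) = 1187.6 + 1045.1 = 2232.7
Net primary income = 454.1 - 997.1 = -543.0
Net secondary income = 333.4 - 419.3 = -85.9
Current account = 2232.7 + (-543.0) + (-85.9) = 1603.8

1603.8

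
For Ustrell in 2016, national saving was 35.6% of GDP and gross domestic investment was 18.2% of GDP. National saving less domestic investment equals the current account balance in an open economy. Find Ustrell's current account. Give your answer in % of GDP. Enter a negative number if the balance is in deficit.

CA = S - I = 35.6 - 18.2 = 17.4

17.4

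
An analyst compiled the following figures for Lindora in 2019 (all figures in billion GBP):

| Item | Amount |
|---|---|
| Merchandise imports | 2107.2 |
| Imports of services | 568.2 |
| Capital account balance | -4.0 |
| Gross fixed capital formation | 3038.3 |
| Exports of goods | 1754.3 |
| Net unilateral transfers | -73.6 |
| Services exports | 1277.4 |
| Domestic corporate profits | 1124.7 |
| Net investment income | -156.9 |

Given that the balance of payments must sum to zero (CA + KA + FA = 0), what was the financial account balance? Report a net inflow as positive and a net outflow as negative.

-121.8

Goods balance = 1754.3 - 2107.2 = -352.9
Services balance = 1277.4 - 568.2 = 709.2
Trade balance (goods + services) = -352.9 + 709.2 = 356.3
Net primary income = -156.9
Net secondary income = -73.6
Current account = 356.3 + (-156.9) + (-73.6) = 125.8
Financial account = -(125.8 + (-4.0)) = -121.8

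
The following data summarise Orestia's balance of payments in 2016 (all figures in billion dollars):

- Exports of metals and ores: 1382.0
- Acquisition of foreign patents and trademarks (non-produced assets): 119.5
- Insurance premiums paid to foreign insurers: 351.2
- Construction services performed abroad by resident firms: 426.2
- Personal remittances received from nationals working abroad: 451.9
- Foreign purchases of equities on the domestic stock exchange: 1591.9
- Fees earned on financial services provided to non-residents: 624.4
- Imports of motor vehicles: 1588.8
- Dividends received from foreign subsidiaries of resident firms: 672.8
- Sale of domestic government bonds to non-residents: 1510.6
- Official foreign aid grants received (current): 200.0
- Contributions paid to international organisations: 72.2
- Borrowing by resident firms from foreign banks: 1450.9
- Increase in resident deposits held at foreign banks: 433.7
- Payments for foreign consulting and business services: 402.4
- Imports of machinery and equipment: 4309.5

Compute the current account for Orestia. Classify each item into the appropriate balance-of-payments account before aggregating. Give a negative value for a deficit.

-2966.8

Goods: 1382.0 - 1588.8 - 4309.5 = -4516.3
Services: 426.2 + 624.4 - 402.4 - 351.2 = 297.0
Primary income: 672.8
Secondary income: 200.0 + 451.9 - 72.2 = 579.7
Current account = (-4516.3) + 297.0 + 672.8 + 579.7 = -2966.8
(Excluded from the current account — capital account: acquisition of foreign patents and trademarks (non-produced assets) 119.5; financial account: foreign purchases of equities on the domestic stock exchange 1591.9, sale of domestic government bonds to non-residents 1510.6, borrowing by resident firms from foreign banks 1450.9, increase in resident deposits held at foreign banks 433.7.)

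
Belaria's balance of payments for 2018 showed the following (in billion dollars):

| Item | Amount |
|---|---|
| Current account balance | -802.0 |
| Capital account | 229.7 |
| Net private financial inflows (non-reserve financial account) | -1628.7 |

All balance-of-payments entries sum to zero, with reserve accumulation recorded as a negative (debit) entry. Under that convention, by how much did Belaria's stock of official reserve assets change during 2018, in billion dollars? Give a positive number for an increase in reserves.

Official reserve transactions balance = -((-802.0) + 229.7 + (-1628.7)) = 2201.0
An accumulation of reserves is recorded as a debit (negative entry), so the change in the stock of reserves is the negative of that balance.
Change in official reserves = -(2201.0) = -2201.0

-2201.0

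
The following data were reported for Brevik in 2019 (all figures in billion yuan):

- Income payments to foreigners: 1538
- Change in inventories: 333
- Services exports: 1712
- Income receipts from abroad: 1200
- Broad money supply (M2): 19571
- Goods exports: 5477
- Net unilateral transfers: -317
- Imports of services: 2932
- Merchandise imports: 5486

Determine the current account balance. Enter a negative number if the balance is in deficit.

Goods balance = 5477 - 5486 = -9
Services balance = 1712 - 2932 = -1220
Trade balance (goods + services) = -9 + (-1220) = -1229
Net primary income = 1200 - 1538 = -338
Net secondary income = -317
Current account = -1229 + (-338) + (-317) = -1884

-1884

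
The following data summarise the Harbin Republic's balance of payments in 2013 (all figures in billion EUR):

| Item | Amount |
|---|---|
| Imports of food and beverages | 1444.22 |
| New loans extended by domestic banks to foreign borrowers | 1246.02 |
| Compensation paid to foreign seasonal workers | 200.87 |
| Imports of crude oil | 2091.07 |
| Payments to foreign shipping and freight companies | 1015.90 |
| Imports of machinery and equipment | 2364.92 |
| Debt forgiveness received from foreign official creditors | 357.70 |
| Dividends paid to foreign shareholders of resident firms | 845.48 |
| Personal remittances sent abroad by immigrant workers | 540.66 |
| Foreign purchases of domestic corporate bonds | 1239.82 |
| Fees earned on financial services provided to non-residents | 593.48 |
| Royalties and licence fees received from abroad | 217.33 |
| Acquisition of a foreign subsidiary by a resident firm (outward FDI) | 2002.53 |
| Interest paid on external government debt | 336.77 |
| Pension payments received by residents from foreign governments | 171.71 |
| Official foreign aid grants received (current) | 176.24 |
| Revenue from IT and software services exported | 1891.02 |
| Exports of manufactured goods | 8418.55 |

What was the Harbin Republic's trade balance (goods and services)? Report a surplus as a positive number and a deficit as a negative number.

4204.27

Goods: -1444.22 + 8418.55 - 2091.07 - 2364.92 = 2518.34
Services: -1015.90 + 593.48 + 217.33 + 1891.02 = 1685.93
Trade balance = 2518.34 + 1685.93 = 4204.27
(Excluded from the trade balance — financial account: new loans extended by domestic banks to foreign borrowers 1246.02, foreign purchases of domestic corporate bonds 1239.82, acquisition of a foreign subsidiary by a resident firm (outward FDI) 2002.53; primary income: compensation paid to foreign seasonal workers 200.87, dividends paid to foreign shareholders of resident firms 845.48, interest paid on external government debt 336.77; capital account: debt forgiveness received from foreign official creditors 357.70; secondary income: personal remittances sent abroad by immigrant workers 540.66, pension payments received by residents from foreign governments 171.71, official foreign aid grants received (current) 176.24.)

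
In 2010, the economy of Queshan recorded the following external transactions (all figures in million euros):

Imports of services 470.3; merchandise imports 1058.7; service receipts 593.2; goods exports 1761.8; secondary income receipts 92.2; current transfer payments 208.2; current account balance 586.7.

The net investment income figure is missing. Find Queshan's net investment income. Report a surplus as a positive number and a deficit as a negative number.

Current account = goods balance + services balance + net primary income + net secondary income
Sum of the known components = 710.0
Net investment income = CA - (known components) = 586.7 - 710.0 = -123.3

-123.3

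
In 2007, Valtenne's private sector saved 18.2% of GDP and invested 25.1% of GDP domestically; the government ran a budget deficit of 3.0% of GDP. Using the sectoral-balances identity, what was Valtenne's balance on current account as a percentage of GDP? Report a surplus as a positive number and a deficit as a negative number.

By the sectoral-balances identity, CA = (S_private - I) + (T - G).
Private balance = 18.2 - 25.1 = -6.9
Government balance (T - G) = -3.0
CA = -6.9 + (-3.0) = -9.9

-9.9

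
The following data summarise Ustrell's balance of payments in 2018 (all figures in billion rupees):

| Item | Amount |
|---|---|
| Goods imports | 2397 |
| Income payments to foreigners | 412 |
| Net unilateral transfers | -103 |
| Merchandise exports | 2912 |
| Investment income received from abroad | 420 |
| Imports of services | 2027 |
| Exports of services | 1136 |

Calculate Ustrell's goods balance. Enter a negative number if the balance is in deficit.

515

Goods balance = 2912 - 2397 = 515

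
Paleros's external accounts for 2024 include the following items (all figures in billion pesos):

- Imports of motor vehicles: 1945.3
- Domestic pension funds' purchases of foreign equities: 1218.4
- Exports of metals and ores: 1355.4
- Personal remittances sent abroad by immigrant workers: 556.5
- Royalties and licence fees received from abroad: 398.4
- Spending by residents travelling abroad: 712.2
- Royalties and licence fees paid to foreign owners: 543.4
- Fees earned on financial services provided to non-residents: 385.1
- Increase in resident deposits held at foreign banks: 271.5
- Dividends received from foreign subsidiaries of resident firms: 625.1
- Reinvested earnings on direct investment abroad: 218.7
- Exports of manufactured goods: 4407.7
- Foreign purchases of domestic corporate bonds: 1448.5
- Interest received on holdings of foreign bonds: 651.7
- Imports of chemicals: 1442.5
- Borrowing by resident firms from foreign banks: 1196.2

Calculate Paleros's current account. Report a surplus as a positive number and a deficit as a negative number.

Goods: -1945.3 + 4407.7 + 1355.4 - 1442.5 = 2375.3
Services: 398.4 - 712.2 - 543.4 + 385.1 = -472.1
Primary income: 651.7 + 218.7 + 625.1 = 1495.5
Secondary income: -556.5
Current account = 2375.3 + (-472.1) + 1495.5 + (-556.5) = 2842.2
(Excluded from the current account — financial account: domestic pension funds' purchases of foreign equities 1218.4, increase in resident deposits held at foreign banks 271.5, foreign purchases of domestic corporate bonds 1448.5, borrowing by resident firms from foreign banks 1196.2.)

2842.2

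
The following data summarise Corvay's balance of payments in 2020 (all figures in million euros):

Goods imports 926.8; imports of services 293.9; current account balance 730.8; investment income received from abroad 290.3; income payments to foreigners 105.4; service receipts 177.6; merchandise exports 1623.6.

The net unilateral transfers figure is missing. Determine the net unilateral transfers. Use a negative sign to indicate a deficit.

-34.6

Current account = goods balance + services balance + net primary income + net secondary income
Sum of the known components = 765.4
Net unilateral transfers = CA - (known components) = 730.8 - 765.4 = -34.6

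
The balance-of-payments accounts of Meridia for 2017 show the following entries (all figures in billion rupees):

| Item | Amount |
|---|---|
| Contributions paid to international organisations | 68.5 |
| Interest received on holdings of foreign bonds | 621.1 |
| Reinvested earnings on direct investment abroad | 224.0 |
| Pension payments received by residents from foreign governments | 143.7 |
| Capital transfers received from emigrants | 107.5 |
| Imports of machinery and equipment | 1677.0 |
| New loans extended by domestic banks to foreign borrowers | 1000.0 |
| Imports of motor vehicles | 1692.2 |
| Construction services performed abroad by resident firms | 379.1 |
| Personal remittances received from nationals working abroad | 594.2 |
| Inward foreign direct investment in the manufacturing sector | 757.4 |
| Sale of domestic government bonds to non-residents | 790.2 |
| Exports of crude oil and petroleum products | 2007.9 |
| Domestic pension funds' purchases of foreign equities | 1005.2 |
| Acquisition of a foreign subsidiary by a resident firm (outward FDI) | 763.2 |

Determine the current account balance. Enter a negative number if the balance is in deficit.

532.3

Goods: -1677.0 + 2007.9 - 1692.2 = -1361.3
Services: 379.1
Primary income: 621.1 + 224.0 = 845.1
Secondary income: -68.5 + 143.7 + 594.2 = 669.4
Current account = (-1361.3) + 379.1 + 845.1 + 669.4 = 532.3
(Excluded from the current account — capital account: capital transfers received from emigrants 107.5; financial account: new loans extended by domestic banks to foreign borrowers 1000.0, inward foreign direct investment in the manufacturing sector 757.4, sale of domestic government bonds to non-residents 790.2, domestic pension funds' purchases of foreign equities 1005.2, acquisition of a foreign subsidiary by a resident firm (outward FDI) 763.2.)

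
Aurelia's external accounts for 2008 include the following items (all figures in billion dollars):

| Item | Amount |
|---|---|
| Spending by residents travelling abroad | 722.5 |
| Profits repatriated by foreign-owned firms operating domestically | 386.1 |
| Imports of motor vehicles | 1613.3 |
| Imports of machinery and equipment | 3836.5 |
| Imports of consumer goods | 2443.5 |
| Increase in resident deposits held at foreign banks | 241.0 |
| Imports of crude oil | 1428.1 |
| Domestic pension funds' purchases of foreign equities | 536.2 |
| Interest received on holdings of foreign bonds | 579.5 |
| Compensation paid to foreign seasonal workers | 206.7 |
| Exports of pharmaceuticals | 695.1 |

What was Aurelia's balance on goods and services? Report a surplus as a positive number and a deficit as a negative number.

Goods: -2443.5 - 1613.3 + 695.1 - 3836.5 - 1428.1 = -8626.3
Services: -722.5
Trade balance = -8626.3 + (-722.5) = -9348.8
(Excluded from the trade balance — primary income: profits repatriated by foreign-owned firms operating domestically 386.1, interest received on holdings of foreign bonds 579.5, compensation paid to foreign seasonal workers 206.7; financial account: increase in resident deposits held at foreign banks 241.0, domestic pension funds' purchases of foreign equities 536.2.)

-9348.8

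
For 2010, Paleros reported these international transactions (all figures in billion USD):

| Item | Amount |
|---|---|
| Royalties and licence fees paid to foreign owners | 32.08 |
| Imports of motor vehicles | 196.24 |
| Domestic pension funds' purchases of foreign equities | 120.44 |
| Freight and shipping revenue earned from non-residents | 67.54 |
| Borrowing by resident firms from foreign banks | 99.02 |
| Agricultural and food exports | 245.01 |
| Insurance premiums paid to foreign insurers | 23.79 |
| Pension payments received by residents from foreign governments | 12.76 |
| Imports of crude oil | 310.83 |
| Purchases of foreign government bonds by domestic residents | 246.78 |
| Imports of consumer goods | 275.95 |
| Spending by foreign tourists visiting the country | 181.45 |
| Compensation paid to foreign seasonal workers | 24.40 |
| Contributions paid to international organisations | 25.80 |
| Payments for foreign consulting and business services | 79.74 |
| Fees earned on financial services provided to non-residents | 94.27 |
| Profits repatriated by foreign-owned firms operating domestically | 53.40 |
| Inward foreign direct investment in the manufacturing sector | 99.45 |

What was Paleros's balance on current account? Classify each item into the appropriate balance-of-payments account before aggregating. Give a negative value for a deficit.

-421.20

Goods: -275.95 - 196.24 + 245.01 - 310.83 = -538.01
Services: -79.74 + 181.45 + 94.27 - 23.79 - 32.08 + 67.54 = 207.65
Primary income: -24.40 - 53.40 = -77.80
Secondary income: -25.80 + 12.76 = -13.04
Current account = (-538.01) + 207.65 + (-77.80) + (-13.04) = -421.20
(Excluded from the current account — financial account: domestic pension funds' purchases of foreign equities 120.44, borrowing by resident firms from foreign banks 99.02, purchases of foreign government bonds by domestic residents 246.78, inward foreign direct investment in the manufacturing sector 99.45.)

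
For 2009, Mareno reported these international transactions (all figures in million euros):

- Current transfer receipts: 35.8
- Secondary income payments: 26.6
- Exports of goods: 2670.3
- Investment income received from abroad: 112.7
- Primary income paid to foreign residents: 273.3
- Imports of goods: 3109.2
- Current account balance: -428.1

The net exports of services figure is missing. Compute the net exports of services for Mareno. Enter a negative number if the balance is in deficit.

Current account = goods balance + services balance + net primary income + net secondary income
Sum of the known components = -590.3
Net exports of services = CA - (known components) = -428.1 - (-590.3) = 162.2

162.2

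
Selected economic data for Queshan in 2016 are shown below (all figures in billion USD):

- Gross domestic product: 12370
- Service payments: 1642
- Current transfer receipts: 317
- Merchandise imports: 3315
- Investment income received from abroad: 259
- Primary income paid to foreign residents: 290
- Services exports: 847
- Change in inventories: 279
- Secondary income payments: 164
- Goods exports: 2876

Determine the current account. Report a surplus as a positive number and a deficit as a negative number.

Goods balance = 2876 - 3315 = -439
Services balance = 847 - 1642 = -795
Trade balance (goods + services) = -439 + (-795) = -1234
Net primary income = 259 - 290 = -31
Net secondary income = 317 - 164 = 153
Current account = -1234 + (-31) + 153 = -1112

-1112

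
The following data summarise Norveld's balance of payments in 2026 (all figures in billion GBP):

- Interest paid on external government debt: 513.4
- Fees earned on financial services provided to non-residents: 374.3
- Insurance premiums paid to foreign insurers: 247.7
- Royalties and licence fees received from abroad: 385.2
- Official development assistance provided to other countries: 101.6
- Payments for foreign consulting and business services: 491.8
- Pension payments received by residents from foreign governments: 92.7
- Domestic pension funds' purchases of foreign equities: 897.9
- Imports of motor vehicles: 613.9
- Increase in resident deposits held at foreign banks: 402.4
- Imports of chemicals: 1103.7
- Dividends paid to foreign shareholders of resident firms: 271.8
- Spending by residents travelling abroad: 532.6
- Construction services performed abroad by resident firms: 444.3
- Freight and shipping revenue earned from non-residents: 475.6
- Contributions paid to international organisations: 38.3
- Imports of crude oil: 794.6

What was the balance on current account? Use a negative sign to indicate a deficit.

-2937.3

Goods: -613.9 - 1103.7 - 794.6 = -2512.2
Services: 475.6 + 385.2 + 444.3 - 532.6 - 247.7 - 491.8 + 374.3 = 407.3
Primary income: -271.8 - 513.4 = -785.2
Secondary income: -101.6 - 38.3 + 92.7 = -47.2
Current account = (-2512.2) + 407.3 + (-785.2) + (-47.2) = -2937.3
(Excluded from the current account — financial account: domestic pension funds' purchases of foreign equities 897.9, increase in resident deposits held at foreign banks 402.4.)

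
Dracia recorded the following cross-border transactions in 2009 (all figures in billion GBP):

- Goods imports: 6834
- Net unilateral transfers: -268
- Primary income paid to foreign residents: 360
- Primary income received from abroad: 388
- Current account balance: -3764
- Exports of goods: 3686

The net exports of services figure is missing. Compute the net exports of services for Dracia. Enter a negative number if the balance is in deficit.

-376

Current account = goods balance + services balance + net primary income + net secondary income
Sum of the known components = -3388
Net exports of services = CA - (known components) = -3764 - (-3388) = -376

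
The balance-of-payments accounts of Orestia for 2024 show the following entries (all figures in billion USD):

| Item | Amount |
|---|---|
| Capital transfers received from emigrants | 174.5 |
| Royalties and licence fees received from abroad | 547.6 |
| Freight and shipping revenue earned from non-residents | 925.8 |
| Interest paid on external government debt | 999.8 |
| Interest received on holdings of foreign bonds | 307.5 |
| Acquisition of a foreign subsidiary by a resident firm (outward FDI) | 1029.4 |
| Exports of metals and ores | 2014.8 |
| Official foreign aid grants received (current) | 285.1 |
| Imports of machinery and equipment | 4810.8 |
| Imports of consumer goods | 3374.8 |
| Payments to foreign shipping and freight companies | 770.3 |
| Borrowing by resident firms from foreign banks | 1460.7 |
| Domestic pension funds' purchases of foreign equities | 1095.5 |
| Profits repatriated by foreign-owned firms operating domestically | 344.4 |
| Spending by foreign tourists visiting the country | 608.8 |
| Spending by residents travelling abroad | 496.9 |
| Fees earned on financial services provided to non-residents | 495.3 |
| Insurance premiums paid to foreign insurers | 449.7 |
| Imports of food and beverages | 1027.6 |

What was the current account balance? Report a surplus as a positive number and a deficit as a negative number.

Goods: -4810.8 - 3374.8 + 2014.8 - 1027.6 = -7198.4
Services: 495.3 + 547.6 - 449.7 - 770.3 - 496.9 + 608.8 + 925.8 = 860.6
Primary income: 307.5 - 344.4 - 999.8 = -1036.7
Secondary income: 285.1
Current account = (-7198.4) + 860.6 + (-1036.7) + 285.1 = -7089.4
(Excluded from the current account — capital account: capital transfers received from emigrants 174.5; financial account: acquisition of a foreign subsidiary by a resident firm (outward FDI) 1029.4, borrowing by resident firms from foreign banks 1460.7, domestic pension funds' purchases of foreign equities 1095.5.)

-7089.4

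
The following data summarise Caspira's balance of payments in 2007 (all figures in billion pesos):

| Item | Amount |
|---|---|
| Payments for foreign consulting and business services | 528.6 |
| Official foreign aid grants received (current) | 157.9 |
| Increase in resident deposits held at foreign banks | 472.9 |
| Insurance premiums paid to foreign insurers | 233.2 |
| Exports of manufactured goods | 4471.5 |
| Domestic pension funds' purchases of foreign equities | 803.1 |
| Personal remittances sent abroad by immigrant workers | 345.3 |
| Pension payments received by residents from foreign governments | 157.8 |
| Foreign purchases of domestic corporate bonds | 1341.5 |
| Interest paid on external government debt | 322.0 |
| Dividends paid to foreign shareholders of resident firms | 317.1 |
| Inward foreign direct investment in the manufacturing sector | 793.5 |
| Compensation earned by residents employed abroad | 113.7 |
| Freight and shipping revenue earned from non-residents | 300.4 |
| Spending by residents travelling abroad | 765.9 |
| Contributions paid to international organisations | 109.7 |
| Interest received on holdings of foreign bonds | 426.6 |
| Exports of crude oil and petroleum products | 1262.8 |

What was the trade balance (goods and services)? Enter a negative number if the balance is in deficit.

4507.0

Goods: 1262.8 + 4471.5 = 5734.3
Services: -528.6 + 300.4 - 765.9 - 233.2 = -1227.3
Trade balance = 5734.3 + (-1227.3) = 4507.0
(Excluded from the trade balance — secondary income: official foreign aid grants received (current) 157.9, personal remittances sent abroad by immigrant workers 345.3, pension payments received by residents from foreign governments 157.8, contributions paid to international organisations 109.7; financial account: increase in resident deposits held at foreign banks 472.9, domestic pension funds' purchases of foreign equities 803.1, foreign purchases of domestic corporate bonds 1341.5, inward foreign direct investment in the manufacturing sector 793.5; primary income: interest paid on external government debt 322.0, dividends paid to foreign shareholders of resident firms 317.1, compensation earned by residents employed abroad 113.7, interest received on holdings of foreign bonds 426.6.)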